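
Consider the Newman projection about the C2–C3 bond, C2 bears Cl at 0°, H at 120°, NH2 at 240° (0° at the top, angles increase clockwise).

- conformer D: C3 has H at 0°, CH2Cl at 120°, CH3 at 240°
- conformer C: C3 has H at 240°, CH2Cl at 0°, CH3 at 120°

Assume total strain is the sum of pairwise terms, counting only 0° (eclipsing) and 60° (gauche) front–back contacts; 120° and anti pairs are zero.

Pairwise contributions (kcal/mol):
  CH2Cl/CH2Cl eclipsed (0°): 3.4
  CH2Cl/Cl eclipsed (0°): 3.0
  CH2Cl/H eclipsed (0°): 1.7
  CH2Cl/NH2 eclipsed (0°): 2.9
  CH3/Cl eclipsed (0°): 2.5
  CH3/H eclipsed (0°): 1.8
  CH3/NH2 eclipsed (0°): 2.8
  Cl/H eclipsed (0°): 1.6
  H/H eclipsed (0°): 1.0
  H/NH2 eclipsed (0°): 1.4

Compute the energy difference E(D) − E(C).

D (eclipsed): Cl(0°)/H(0°) eclipsed 1.6; H(120°)/CH2Cl(120°) eclipsed 1.7; NH2(240°)/CH3(240°) eclipsed 2.8 → 6.1 kcal/mol.
C (eclipsed): Cl(0°)/CH2Cl(0°) eclipsed 3.0; H(120°)/CH3(120°) eclipsed 1.8; NH2(240°)/H(240°) eclipsed 1.4 → 6.2 kcal/mol.
E(D) − E(C) = 6.1 − 6.2 = -0.1 kcal/mol.

-0.1 kcal/mol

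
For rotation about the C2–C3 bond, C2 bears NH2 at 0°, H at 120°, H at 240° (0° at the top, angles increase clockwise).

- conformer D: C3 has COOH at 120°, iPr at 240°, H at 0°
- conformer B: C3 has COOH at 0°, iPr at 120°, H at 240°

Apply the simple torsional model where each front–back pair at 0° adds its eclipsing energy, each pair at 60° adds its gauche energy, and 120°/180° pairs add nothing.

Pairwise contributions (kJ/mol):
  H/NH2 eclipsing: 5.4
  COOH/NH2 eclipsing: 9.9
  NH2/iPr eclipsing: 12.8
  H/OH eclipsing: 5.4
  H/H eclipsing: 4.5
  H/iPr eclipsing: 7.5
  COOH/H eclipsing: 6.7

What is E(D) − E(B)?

D (eclipsed): NH2–H eclipsed, H–COOH eclipsed, H–iPr eclipsed; 5.4 + 6.7 + 7.5 = 19.6 kJ/mol.
B (eclipsed): NH2–COOH eclipsed, H–iPr eclipsed, H–H eclipsed; 9.9 + 7.5 + 4.5 = 21.9 kJ/mol.
E(D) − E(B) = 19.6 − 21.9 = -2.3 kJ/mol.

-2.3 kJ/mol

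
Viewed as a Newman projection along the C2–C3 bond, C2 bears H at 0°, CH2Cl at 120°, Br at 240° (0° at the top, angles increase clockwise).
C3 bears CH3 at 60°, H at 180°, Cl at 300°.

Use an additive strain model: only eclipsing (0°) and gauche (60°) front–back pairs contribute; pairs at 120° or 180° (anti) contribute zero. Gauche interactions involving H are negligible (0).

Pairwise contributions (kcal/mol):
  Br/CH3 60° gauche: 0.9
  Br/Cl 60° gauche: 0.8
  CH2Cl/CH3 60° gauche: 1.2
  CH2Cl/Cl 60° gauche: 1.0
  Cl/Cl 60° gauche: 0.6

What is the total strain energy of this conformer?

This conformer (staggered): CH2Cl–CH3 gauche, Br–Cl gauche; 1.2 + 0.8 = 2.0 kcal/mol.

2.0 kcal/mol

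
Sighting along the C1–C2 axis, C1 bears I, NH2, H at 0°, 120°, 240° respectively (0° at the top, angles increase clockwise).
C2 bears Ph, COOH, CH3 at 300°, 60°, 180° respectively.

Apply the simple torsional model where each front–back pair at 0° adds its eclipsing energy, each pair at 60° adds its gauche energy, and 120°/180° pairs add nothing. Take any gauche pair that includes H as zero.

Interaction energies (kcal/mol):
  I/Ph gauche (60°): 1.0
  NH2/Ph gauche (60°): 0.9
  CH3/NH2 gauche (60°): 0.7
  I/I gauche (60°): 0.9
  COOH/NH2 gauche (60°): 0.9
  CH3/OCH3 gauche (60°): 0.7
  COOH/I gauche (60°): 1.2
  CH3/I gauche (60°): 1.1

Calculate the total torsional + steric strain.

This conformer is staggered. I at 0° is gauche with Ph at 300° (1.0); I at 0° is gauche with COOH at 60° (1.2); NH2 at 120° is gauche with COOH at 60° (0.9); NH2 at 120° is gauche with CH3 at 180° (0.7). Total 3.8 kcal/mol.

3.8 kcal/mol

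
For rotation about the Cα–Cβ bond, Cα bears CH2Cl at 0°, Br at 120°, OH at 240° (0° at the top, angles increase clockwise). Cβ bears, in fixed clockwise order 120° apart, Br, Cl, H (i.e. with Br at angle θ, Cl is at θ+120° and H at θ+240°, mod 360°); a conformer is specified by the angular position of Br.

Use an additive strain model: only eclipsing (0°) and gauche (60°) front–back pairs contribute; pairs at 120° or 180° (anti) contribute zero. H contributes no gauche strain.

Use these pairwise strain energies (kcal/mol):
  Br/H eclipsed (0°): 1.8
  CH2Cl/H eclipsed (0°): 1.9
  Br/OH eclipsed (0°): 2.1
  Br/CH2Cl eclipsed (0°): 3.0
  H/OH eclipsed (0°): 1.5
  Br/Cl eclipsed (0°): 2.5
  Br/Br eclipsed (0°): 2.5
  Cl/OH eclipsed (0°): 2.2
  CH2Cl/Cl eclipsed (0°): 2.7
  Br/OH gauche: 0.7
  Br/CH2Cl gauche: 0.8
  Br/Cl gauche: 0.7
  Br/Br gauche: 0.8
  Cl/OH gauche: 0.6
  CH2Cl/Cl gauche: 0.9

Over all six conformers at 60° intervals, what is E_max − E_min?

Br at 0° (eclipsed): CH2Cl–Br eclipsed, Br–Cl eclipsed, OH–H eclipsed; 3.0 + 2.5 + 1.5 = 7.0 kcal/mol.
Br at 60° (staggered): CH2Cl–Br gauche, Br–Br gauche, Br–Cl gauche, OH–Cl gauche; 0.8 + 0.8 + 0.7 + 0.6 = 2.9 kcal/mol.
Br at 120° (eclipsed): CH2Cl–H eclipsed, Br–Br eclipsed, OH–Cl eclipsed; 1.9 + 2.5 + 2.2 = 6.6 kcal/mol.
Br at 180° (staggered): CH2Cl–Cl gauche, Br–Br gauche, OH–Br gauche, OH–Cl gauche; 0.9 + 0.8 + 0.7 + 0.6 = 3.0 kcal/mol.
Br at 240° (eclipsed): CH2Cl–Cl eclipsed, Br–H eclipsed, OH–Br eclipsed; 2.7 + 1.8 + 2.1 = 6.6 kcal/mol.
Br at 300° (staggered): CH2Cl–Br gauche, CH2Cl–Cl gauche, Br–Cl gauche, OH–Br gauche; 0.8 + 0.9 + 0.7 + 0.7 = 3.1 kcal/mol.
Max at 0° (7.0 kcal/mol), min at 60° (2.9 kcal/mol); barrier = 4.1 kcal/mol.

4.1 kcal/mol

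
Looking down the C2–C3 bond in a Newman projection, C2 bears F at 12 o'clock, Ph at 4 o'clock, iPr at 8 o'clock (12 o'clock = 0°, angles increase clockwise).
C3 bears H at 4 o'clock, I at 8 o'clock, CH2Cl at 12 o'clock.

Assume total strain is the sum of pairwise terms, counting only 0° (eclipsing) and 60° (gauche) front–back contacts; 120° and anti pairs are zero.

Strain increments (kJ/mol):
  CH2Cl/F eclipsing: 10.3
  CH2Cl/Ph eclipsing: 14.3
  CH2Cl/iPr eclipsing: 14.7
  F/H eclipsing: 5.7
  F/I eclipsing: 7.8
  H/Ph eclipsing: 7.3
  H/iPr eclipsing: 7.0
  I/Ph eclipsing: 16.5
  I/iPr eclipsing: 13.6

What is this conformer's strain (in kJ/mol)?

31.2 kJ/mol

This conformer (eclipsed): F–CH2Cl eclipsed, Ph–H eclipsed, iPr–I eclipsed; 10.3 + 7.3 + 13.6 = 31.2 kJ/mol.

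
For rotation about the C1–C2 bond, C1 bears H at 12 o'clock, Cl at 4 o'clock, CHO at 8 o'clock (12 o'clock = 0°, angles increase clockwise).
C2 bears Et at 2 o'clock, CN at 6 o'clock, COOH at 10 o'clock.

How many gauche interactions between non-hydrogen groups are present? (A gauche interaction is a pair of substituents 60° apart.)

4

Non-H gauche pairs: Cl(120°)/Et(60°); Cl(120°)/CN(180°); CHO(240°)/CN(180°); CHO(240°)/COOH(300°) — 4 interactions.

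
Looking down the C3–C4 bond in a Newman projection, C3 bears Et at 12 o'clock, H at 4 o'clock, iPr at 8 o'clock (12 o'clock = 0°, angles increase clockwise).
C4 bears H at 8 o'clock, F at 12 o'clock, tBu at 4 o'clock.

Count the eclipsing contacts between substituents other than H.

Non-H eclipsing pairs: Et(0°)/F(0°) — 1 interaction.

1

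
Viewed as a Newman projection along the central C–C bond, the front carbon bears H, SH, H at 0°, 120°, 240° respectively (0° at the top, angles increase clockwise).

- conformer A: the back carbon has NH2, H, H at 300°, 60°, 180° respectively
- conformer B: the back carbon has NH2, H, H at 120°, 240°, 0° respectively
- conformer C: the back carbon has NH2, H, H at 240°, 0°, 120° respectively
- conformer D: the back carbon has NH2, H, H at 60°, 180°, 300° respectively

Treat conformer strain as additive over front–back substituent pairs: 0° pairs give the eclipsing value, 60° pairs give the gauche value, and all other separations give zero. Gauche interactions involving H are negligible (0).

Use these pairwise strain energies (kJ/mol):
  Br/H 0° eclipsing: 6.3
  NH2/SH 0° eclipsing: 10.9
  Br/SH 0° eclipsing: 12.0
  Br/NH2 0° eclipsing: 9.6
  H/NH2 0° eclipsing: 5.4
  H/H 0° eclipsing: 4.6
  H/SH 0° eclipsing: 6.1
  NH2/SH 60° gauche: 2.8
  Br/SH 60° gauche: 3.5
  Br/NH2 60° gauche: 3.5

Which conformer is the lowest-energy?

A (staggered): no non-H gauche contacts → 0.0 kJ/mol.
B (eclipsed): H(0°)/H(0°) eclipsed 4.6; SH(120°)/NH2(120°) eclipsed 10.9; H(240°)/H(240°) eclipsed 4.6 → 20.1 kJ/mol.
C (eclipsed): H(0°)/H(0°) eclipsed 4.6; SH(120°)/H(120°) eclipsed 6.1; H(240°)/NH2(240°) eclipsed 5.4 → 16.1 kJ/mol.
D (staggered): SH(120°)/NH2(60°) gauche 2.8 → 2.8 kJ/mol.
A has the lowest total (0.0 kJ/mol).

A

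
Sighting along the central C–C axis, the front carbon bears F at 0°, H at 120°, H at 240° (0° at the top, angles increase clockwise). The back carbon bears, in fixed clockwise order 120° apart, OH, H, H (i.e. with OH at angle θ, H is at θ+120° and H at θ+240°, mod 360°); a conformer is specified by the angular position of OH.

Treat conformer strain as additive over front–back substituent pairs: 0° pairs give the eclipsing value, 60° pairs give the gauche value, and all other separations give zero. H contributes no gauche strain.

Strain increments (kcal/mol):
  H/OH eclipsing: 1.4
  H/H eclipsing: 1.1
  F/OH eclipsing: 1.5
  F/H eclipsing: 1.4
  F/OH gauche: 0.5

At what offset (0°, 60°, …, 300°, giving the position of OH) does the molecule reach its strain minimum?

180°

OH at 0° (eclipsed): F(0°)/OH(0°) eclipsed 1.5; H(120°)/H(120°) eclipsed 1.1; H(240°)/H(240°) eclipsed 1.1 → 3.7 kcal/mol.
OH at 60° (staggered): F(0°)/OH(60°) gauche 0.5 → 0.5 kcal/mol.
OH at 120° (eclipsed): F(0°)/H(0°) eclipsed 1.4; H(120°)/OH(120°) eclipsed 1.4; H(240°)/H(240°) eclipsed 1.1 → 3.9 kcal/mol.
OH at 180° (staggered): no non-H gauche contacts → 0.0 kcal/mol.
OH at 240° (eclipsed): F(0°)/H(0°) eclipsed 1.4; H(120°)/H(120°) eclipsed 1.1; H(240°)/OH(240°) eclipsed 1.4 → 3.9 kcal/mol.
OH at 300° (staggered): F(0°)/OH(300°) gauche 0.5 → 0.5 kcal/mol.
The minimum (0.0 kcal/mol) occurs with OH at 180°.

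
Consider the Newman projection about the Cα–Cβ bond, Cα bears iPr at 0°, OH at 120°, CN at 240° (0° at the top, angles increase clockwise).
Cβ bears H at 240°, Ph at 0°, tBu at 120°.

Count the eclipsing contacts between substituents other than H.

2

Non-H eclipsing pairs: iPr(0°)/Ph(0°); OH(120°)/tBu(120°) — 2 interactions.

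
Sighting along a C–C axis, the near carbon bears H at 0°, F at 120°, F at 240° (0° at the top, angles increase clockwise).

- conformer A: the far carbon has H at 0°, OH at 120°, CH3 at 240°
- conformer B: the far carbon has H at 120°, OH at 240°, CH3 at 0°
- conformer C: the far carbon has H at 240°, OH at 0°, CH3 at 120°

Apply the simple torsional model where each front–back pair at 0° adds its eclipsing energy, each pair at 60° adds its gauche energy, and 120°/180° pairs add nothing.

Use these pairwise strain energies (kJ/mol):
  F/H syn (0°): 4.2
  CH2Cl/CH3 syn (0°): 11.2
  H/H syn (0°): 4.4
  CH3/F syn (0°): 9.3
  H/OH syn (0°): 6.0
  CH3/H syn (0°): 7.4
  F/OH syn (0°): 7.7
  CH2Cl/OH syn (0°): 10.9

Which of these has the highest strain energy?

A

A (eclipsed): H–H eclipsed, F–OH eclipsed, F–CH3 eclipsed; 4.4 + 7.7 + 9.3 = 21.4 kJ/mol.
B (eclipsed): H–CH3 eclipsed, F–H eclipsed, F–OH eclipsed; 7.4 + 4.2 + 7.7 = 19.3 kJ/mol.
C (eclipsed): H–OH eclipsed, F–CH3 eclipsed, F–H eclipsed; 6.0 + 9.3 + 4.2 = 19.5 kJ/mol.
A has the highest total (21.4 kJ/mol).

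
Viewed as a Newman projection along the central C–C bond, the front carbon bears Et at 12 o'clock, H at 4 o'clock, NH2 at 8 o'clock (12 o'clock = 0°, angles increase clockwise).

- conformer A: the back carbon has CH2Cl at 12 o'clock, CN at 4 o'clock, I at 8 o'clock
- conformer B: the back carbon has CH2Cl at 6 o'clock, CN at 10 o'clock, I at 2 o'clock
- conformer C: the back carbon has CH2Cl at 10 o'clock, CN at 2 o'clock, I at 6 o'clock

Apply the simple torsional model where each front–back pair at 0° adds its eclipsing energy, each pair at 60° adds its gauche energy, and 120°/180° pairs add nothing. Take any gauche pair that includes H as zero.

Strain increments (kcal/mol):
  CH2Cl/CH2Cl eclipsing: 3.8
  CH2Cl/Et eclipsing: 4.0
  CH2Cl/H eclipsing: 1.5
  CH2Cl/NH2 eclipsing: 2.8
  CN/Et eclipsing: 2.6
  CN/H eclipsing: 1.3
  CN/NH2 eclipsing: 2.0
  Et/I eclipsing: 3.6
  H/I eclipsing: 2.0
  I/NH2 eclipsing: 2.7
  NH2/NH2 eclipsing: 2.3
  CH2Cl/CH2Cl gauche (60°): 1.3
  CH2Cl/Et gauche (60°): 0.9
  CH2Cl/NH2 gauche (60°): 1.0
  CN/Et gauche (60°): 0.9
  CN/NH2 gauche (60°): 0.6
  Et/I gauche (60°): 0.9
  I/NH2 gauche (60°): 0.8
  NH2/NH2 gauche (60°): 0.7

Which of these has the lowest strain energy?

A (eclipsed): Et–CH2Cl eclipsed, H–CN eclipsed, NH2–I eclipsed; 4.0 + 1.3 + 2.7 = 8.0 kcal/mol.
B (staggered): Et–CN gauche, Et–I gauche, NH2–CH2Cl gauche, NH2–CN gauche; 0.9 + 0.9 + 1.0 + 0.6 = 3.4 kcal/mol.
C (staggered): Et–CH2Cl gauche, Et–CN gauche, NH2–CH2Cl gauche, NH2–I gauche; 0.9 + 0.9 + 1.0 + 0.8 = 3.6 kcal/mol.
B has the lowest total (3.4 kcal/mol).

B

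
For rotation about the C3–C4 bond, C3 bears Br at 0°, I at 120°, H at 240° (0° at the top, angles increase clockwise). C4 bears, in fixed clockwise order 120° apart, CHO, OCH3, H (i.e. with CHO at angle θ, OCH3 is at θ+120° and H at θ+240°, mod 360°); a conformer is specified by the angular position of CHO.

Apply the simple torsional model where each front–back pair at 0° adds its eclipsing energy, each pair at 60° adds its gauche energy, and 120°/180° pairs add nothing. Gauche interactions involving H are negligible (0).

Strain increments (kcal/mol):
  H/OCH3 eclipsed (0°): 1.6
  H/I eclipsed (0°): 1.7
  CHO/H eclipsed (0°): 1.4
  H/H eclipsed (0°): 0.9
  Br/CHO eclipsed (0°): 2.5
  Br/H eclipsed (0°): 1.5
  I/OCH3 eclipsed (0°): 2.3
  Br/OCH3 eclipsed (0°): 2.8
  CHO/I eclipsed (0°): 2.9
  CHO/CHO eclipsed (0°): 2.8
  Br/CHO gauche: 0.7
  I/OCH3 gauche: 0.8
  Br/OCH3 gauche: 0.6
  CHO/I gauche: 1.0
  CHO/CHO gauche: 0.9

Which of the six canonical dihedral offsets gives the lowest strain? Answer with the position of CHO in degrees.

CHO at 0° (eclipsed): Br(0°)/CHO(0°) eclipsed 2.5; I(120°)/OCH3(120°) eclipsed 2.3; H(240°)/H(240°) eclipsed 0.9 → 5.7 kcal/mol.
CHO at 60° (staggered): Br(0°)/CHO(60°) gauche 0.7; I(120°)/CHO(60°) gauche 1.0; I(120°)/OCH3(180°) gauche 0.8 → 2.5 kcal/mol.
CHO at 120° (eclipsed): Br(0°)/H(0°) eclipsed 1.5; I(120°)/CHO(120°) eclipsed 2.9; H(240°)/OCH3(240°) eclipsed 1.6 → 6.0 kcal/mol.
CHO at 180° (staggered): Br(0°)/OCH3(300°) gauche 0.6; I(120°)/CHO(180°) gauche 1.0 → 1.6 kcal/mol.
CHO at 240° (eclipsed): Br(0°)/OCH3(0°) eclipsed 2.8; I(120°)/H(120°) eclipsed 1.7; H(240°)/CHO(240°) eclipsed 1.4 → 5.9 kcal/mol.
CHO at 300° (staggered): Br(0°)/CHO(300°) gauche 0.7; Br(0°)/OCH3(60°) gauche 0.6; I(120°)/OCH3(60°) gauche 0.8 → 2.1 kcal/mol.
The minimum (1.6 kcal/mol) occurs with CHO at 180°.

180°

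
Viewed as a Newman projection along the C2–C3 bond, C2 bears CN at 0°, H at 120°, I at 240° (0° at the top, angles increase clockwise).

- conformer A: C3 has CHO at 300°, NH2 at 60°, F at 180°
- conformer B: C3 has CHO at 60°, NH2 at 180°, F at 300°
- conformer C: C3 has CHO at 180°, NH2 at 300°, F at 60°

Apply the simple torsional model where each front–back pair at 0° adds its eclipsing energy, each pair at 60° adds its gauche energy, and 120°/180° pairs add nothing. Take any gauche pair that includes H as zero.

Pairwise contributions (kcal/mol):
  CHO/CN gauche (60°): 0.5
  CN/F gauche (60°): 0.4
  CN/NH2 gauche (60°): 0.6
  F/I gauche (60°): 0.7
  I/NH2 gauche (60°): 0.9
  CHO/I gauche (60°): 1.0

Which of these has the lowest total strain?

A (staggered): CN–CHO gauche, CN–NH2 gauche, I–CHO gauche, I–F gauche; 0.5 + 0.6 + 1.0 + 0.7 = 2.8 kcal/mol.
B (staggered): CN–CHO gauche, CN–F gauche, I–NH2 gauche, I–F gauche; 0.5 + 0.4 + 0.9 + 0.7 = 2.5 kcal/mol.
C (staggered): CN–NH2 gauche, CN–F gauche, I–CHO gauche, I–NH2 gauche; 0.6 + 0.4 + 1.0 + 0.9 = 2.9 kcal/mol.
B has the lowest total (2.5 kcal/mol).

B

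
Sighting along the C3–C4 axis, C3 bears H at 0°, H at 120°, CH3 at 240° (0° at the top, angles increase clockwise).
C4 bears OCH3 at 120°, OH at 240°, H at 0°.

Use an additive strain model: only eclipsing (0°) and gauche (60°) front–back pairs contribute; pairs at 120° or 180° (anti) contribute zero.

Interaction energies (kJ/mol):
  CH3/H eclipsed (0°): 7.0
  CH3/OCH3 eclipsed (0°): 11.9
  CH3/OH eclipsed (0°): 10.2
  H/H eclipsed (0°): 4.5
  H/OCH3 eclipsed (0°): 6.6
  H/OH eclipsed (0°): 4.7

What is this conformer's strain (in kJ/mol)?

This conformer (eclipsed): H–H eclipsed, H–OCH3 eclipsed, CH3–OH eclipsed; 4.5 + 6.6 + 10.2 = 21.3 kJ/mol.

21.3 kJ/mol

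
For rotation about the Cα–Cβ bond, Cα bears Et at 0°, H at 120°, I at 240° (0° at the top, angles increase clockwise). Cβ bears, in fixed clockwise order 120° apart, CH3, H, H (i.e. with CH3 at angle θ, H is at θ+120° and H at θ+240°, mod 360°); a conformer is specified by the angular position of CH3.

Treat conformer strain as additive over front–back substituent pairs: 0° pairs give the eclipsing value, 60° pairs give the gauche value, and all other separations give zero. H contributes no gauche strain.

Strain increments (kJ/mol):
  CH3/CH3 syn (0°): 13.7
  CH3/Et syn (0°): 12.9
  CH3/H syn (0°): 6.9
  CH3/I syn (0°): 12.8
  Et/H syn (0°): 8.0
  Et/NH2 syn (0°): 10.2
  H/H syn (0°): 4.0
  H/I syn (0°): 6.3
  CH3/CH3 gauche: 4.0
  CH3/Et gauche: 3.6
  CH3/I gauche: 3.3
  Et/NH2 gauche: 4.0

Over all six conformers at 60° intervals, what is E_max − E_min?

21.5 kJ/mol

CH3 at 0° (eclipsed): Et–CH3 eclipsed, H–H eclipsed, I–H eclipsed; 12.9 + 4.0 + 6.3 = 23.2 kJ/mol.
CH3 at 60° (staggered): Et–CH3 gauche; 3.6 = 3.6 kJ/mol.
CH3 at 120° (eclipsed): Et–H eclipsed, H–CH3 eclipsed, I–H eclipsed; 8.0 + 6.9 + 6.3 = 21.2 kJ/mol.
CH3 at 180° (staggered): I–CH3 gauche; 3.3 = 3.3 kJ/mol.
CH3 at 240° (eclipsed): Et–H eclipsed, H–H eclipsed, I–CH3 eclipsed; 8.0 + 4.0 + 12.8 = 24.8 kJ/mol.
CH3 at 300° (staggered): Et–CH3 gauche, I–CH3 gauche; 3.6 + 3.3 = 6.9 kJ/mol.
Max at 240° (24.8 kJ/mol), min at 180° (3.3 kJ/mol); barrier = 21.5 kJ/mol.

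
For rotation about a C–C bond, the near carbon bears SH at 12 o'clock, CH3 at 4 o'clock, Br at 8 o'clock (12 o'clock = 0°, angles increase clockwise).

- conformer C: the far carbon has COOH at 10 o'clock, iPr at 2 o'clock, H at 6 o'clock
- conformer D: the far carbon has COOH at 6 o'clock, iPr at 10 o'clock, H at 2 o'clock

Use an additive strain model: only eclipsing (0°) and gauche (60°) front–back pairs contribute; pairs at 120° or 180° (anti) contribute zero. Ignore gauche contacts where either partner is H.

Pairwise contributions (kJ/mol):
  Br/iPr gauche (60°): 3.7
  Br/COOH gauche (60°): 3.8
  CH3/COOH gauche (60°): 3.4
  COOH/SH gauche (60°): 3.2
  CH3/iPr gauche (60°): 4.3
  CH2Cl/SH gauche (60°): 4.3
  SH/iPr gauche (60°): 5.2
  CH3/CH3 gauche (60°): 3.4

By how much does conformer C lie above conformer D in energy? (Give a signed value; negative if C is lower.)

+0.4 kJ/mol

C is staggered. SH at 0° is gauche with COOH at 300° (3.2); SH at 0° is gauche with iPr at 60° (5.2); CH3 at 120° is gauche with iPr at 60° (4.3); Br at 240° is gauche with COOH at 300° (3.8). Total 16.5 kJ/mol.
D is staggered. SH at 0° is gauche with iPr at 300° (5.2); CH3 at 120° is gauche with COOH at 180° (3.4); Br at 240° is gauche with COOH at 180° (3.8); Br at 240° is gauche with iPr at 300° (3.7). Total 16.1 kJ/mol.
E(C) − E(D) = 16.5 − 16.1 = +0.4 kJ/mol.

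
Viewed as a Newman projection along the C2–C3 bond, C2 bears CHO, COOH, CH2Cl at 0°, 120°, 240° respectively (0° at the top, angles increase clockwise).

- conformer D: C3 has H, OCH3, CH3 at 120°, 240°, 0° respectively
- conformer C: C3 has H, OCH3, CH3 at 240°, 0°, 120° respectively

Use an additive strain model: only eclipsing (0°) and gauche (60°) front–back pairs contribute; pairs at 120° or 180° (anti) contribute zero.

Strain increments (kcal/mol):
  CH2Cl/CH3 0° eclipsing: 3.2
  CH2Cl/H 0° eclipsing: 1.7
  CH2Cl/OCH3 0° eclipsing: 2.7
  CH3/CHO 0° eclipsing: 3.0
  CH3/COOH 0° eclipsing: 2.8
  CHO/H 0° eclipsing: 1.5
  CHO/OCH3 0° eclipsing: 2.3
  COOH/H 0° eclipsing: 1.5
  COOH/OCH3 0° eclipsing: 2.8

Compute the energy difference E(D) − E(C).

+0.4 kcal/mol

D is eclipsed. CHO at 0° is eclipsed with CH3 at 0° (3.0); COOH at 120° is eclipsed with H at 120° (1.5); CH2Cl at 240° is eclipsed with OCH3 at 240° (2.7). Total 7.2 kcal/mol.
C is eclipsed. CHO at 0° is eclipsed with OCH3 at 0° (2.3); COOH at 120° is eclipsed with CH3 at 120° (2.8); CH2Cl at 240° is eclipsed with H at 240° (1.7). Total 6.8 kcal/mol.
E(D) − E(C) = 7.2 − 6.8 = +0.4 kcal/mol.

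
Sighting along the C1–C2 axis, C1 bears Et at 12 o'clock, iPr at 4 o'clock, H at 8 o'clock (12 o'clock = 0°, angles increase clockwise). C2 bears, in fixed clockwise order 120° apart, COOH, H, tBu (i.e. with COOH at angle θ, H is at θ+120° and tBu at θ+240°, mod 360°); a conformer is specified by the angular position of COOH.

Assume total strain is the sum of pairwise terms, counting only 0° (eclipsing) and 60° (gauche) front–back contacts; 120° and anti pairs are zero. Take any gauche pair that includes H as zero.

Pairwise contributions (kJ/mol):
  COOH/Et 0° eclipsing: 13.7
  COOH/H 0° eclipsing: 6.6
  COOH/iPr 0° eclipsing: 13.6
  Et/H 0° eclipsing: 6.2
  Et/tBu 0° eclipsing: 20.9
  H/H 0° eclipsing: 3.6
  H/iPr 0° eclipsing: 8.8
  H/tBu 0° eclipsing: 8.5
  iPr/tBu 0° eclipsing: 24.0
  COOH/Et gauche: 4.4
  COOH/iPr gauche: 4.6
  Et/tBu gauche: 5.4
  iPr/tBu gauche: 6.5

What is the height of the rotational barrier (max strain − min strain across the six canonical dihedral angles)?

COOH at 0° (eclipsed): Et(0°)/COOH(0°) eclipsed 13.7; iPr(120°)/H(120°) eclipsed 8.8; H(240°)/tBu(240°) eclipsed 8.5 → 31.0 kJ/mol.
COOH at 60° (staggered): Et(0°)/COOH(60°) gauche 4.4; Et(0°)/tBu(300°) gauche 5.4; iPr(120°)/COOH(60°) gauche 4.6 → 14.4 kJ/mol.
COOH at 120° (eclipsed): Et(0°)/tBu(0°) eclipsed 20.9; iPr(120°)/COOH(120°) eclipsed 13.6; H(240°)/H(240°) eclipsed 3.6 → 38.1 kJ/mol.
COOH at 180° (staggered): Et(0°)/tBu(60°) gauche 5.4; iPr(120°)/COOH(180°) gauche 4.6; iPr(120°)/tBu(60°) gauche 6.5 → 16.5 kJ/mol.
COOH at 240° (eclipsed): Et(0°)/H(0°) eclipsed 6.2; iPr(120°)/tBu(120°) eclipsed 24.0; H(240°)/COOH(240°) eclipsed 6.6 → 36.8 kJ/mol.
COOH at 300° (staggered): Et(0°)/COOH(300°) gauche 4.4; iPr(120°)/tBu(180°) gauche 6.5 → 10.9 kJ/mol.
Max at 120° (38.1 kJ/mol), min at 300° (10.9 kJ/mol); barrier = 27.2 kJ/mol.

27.2 kJ/mol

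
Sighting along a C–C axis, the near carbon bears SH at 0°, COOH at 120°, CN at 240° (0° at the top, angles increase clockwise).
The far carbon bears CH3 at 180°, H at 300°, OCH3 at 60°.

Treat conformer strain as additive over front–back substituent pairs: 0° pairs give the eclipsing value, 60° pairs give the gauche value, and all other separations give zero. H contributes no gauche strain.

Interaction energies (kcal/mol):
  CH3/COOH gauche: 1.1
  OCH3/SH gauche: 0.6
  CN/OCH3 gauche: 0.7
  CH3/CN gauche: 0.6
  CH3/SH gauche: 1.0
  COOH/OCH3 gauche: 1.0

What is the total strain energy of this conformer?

This conformer (staggered): SH(0°)/OCH3(60°) gauche 0.6; COOH(120°)/CH3(180°) gauche 1.1; COOH(120°)/OCH3(60°) gauche 1.0; CN(240°)/CH3(180°) gauche 0.6 → 3.3 kcal/mol.

3.3 kcal/mol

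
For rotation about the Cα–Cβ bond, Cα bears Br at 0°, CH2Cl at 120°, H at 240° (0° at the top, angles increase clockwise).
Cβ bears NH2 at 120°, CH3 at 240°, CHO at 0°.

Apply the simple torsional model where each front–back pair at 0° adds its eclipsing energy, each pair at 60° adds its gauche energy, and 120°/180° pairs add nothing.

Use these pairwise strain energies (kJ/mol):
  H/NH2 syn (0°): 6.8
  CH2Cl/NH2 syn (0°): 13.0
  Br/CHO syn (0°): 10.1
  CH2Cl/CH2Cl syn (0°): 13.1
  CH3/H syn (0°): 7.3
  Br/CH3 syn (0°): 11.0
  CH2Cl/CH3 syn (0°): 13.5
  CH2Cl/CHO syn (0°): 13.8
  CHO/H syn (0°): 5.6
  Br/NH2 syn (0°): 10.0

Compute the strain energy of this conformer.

30.4 kJ/mol

This conformer (eclipsed): Br(0°)/CHO(0°) eclipsed 10.1; CH2Cl(120°)/NH2(120°) eclipsed 13.0; H(240°)/CH3(240°) eclipsed 7.3 → 30.4 kJ/mol.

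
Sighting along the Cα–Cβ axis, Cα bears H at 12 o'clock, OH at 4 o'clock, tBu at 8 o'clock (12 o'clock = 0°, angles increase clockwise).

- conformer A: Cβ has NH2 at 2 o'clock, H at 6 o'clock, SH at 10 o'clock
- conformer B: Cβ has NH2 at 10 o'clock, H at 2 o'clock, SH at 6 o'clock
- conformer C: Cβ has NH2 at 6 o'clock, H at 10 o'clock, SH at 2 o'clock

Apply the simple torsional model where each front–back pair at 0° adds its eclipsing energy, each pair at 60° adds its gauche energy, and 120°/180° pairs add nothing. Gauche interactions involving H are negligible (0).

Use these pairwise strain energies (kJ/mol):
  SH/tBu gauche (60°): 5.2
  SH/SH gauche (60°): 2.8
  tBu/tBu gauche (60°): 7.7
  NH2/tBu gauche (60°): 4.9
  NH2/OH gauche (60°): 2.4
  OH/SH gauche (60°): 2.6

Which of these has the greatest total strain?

B

A (staggered): OH(120°)/NH2(60°) gauche 2.4; tBu(240°)/SH(300°) gauche 5.2 → 7.6 kJ/mol.
B (staggered): OH(120°)/SH(180°) gauche 2.6; tBu(240°)/NH2(300°) gauche 4.9; tBu(240°)/SH(180°) gauche 5.2 → 12.7 kJ/mol.
C (staggered): OH(120°)/NH2(180°) gauche 2.4; OH(120°)/SH(60°) gauche 2.6; tBu(240°)/NH2(180°) gauche 4.9 → 9.9 kJ/mol.
B has the highest total (12.7 kJ/mol).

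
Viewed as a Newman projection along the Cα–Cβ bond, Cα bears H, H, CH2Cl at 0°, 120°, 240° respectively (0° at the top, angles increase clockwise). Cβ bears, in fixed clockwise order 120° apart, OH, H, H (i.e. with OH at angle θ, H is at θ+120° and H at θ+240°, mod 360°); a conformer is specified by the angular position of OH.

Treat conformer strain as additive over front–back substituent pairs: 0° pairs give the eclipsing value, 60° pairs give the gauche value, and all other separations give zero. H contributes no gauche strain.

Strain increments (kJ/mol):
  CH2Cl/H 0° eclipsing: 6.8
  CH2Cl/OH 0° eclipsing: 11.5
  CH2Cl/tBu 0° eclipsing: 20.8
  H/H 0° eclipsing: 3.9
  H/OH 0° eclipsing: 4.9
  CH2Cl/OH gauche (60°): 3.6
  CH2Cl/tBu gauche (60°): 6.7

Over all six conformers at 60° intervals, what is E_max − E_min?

19.3 kJ/mol

OH at 0° (eclipsed): H(0°)/OH(0°) eclipsed 4.9; H(120°)/H(120°) eclipsed 3.9; CH2Cl(240°)/H(240°) eclipsed 6.8 → 15.6 kJ/mol.
OH at 60° (staggered): no non-H gauche contacts → 0.0 kJ/mol.
OH at 120° (eclipsed): H(0°)/H(0°) eclipsed 3.9; H(120°)/OH(120°) eclipsed 4.9; CH2Cl(240°)/H(240°) eclipsed 6.8 → 15.6 kJ/mol.
OH at 180° (staggered): CH2Cl(240°)/OH(180°) gauche 3.6 → 3.6 kJ/mol.
OH at 240° (eclipsed): H(0°)/H(0°) eclipsed 3.9; H(120°)/H(120°) eclipsed 3.9; CH2Cl(240°)/OH(240°) eclipsed 11.5 → 19.3 kJ/mol.
OH at 300° (staggered): CH2Cl(240°)/OH(300°) gauche 3.6 → 3.6 kJ/mol.
Max at 240° (19.3 kJ/mol), min at 60° (0.0 kJ/mol); barrier = 19.3 kJ/mol.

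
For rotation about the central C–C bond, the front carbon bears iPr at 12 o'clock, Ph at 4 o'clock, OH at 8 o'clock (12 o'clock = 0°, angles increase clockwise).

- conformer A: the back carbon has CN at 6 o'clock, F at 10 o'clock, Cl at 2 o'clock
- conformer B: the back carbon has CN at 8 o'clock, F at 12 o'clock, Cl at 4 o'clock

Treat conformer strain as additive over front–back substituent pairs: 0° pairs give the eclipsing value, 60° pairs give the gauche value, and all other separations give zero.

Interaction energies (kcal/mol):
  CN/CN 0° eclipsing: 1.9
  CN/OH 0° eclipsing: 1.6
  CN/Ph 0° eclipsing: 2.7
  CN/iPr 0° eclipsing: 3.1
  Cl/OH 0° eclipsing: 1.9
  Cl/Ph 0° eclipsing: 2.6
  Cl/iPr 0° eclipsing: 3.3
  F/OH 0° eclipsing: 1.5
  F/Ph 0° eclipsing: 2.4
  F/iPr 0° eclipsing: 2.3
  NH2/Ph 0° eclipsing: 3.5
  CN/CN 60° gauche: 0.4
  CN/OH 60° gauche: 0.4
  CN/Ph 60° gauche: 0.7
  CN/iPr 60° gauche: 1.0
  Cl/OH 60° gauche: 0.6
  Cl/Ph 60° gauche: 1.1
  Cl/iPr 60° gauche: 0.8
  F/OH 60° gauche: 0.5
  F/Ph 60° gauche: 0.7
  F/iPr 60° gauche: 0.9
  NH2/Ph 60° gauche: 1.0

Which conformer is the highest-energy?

B

A (staggered): iPr(0°)/F(300°) gauche 0.9; iPr(0°)/Cl(60°) gauche 0.8; Ph(120°)/CN(180°) gauche 0.7; Ph(120°)/Cl(60°) gauche 1.1; OH(240°)/CN(180°) gauche 0.4; OH(240°)/F(300°) gauche 0.5 → 4.4 kcal/mol.
B (eclipsed): iPr(0°)/F(0°) eclipsed 2.3; Ph(120°)/Cl(120°) eclipsed 2.6; OH(240°)/CN(240°) eclipsed 1.6 → 6.5 kcal/mol.
B has the highest total (6.5 kcal/mol).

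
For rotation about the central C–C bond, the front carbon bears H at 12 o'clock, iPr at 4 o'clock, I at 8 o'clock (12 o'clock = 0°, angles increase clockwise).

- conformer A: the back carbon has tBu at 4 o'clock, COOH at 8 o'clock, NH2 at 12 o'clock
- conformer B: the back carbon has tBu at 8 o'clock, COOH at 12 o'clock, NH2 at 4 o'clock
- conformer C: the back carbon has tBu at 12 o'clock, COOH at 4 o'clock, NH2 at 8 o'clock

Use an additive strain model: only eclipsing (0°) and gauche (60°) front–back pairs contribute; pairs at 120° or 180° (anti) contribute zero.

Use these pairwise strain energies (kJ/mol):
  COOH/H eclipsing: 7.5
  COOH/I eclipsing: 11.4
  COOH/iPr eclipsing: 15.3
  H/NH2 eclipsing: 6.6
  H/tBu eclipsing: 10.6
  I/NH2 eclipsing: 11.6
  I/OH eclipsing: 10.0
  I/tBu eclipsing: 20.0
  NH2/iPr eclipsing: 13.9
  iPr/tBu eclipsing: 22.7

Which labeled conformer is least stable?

B

A is eclipsed. H at 0° is eclipsed with NH2 at 0° (6.6); iPr at 120° is eclipsed with tBu at 120° (22.7); I at 240° is eclipsed with COOH at 240° (11.4). Total 40.7 kJ/mol.
B is eclipsed. H at 0° is eclipsed with COOH at 0° (7.5); iPr at 120° is eclipsed with NH2 at 120° (13.9); I at 240° is eclipsed with tBu at 240° (20.0). Total 41.4 kJ/mol.
C is eclipsed. H at 0° is eclipsed with tBu at 0° (10.6); iPr at 120° is eclipsed with COOH at 120° (15.3); I at 240° is eclipsed with NH2 at 240° (11.6). Total 37.5 kJ/mol.
B has the highest total (41.4 kJ/mol).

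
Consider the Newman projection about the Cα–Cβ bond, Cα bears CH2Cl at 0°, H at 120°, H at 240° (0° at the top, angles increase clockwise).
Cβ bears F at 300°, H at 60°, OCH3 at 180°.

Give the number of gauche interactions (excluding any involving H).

Non-H gauche pairs: CH2Cl(0°)/F(300°) — 1 interaction.

1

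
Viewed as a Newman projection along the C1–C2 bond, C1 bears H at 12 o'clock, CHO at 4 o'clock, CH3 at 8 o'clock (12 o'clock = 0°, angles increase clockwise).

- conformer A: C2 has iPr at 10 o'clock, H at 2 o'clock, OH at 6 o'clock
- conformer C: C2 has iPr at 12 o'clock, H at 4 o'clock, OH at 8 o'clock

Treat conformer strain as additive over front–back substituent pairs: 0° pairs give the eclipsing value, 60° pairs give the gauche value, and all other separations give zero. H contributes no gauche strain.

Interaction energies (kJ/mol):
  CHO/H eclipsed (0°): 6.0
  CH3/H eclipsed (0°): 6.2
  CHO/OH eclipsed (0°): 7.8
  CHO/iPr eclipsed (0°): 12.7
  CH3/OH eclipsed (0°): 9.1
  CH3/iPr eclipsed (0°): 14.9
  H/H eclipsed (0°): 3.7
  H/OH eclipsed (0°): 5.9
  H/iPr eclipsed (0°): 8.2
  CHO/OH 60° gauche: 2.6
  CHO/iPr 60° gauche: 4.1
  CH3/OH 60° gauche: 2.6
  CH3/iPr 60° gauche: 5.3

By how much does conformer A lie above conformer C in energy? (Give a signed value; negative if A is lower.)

-12.8 kJ/mol

A (staggered): CHO(120°)/OH(180°) gauche 2.6; CH3(240°)/iPr(300°) gauche 5.3; CH3(240°)/OH(180°) gauche 2.6 → 10.5 kJ/mol.
C (eclipsed): H(0°)/iPr(0°) eclipsed 8.2; CHO(120°)/H(120°) eclipsed 6.0; CH3(240°)/OH(240°) eclipsed 9.1 → 23.3 kJ/mol.
E(A) − E(C) = 10.5 − 23.3 = -12.8 kJ/mol.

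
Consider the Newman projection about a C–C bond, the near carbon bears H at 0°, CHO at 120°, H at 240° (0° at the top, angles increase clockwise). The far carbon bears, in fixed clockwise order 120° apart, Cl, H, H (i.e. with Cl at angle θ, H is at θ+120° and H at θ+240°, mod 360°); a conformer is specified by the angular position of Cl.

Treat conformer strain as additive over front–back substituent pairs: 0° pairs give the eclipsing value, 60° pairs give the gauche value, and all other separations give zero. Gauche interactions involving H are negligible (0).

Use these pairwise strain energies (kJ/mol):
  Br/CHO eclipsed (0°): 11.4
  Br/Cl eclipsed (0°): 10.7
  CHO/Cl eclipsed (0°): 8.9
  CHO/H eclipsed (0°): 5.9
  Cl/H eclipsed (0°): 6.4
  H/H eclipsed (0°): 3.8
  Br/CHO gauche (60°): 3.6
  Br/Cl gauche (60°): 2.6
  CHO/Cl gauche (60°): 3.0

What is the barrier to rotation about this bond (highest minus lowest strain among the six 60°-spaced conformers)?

16.5 kJ/mol

Cl at 0° (eclipsed): H–Cl eclipsed, CHO–H eclipsed, H–H eclipsed; 6.4 + 5.9 + 3.8 = 16.1 kJ/mol.
Cl at 60° (staggered): CHO–Cl gauche; 3.0 = 3.0 kJ/mol.
Cl at 120° (eclipsed): H–H eclipsed, CHO–Cl eclipsed, H–H eclipsed; 3.8 + 8.9 + 3.8 = 16.5 kJ/mol.
Cl at 180° (staggered): CHO–Cl gauche; 3.0 = 3.0 kJ/mol.
Cl at 240° (eclipsed): H–H eclipsed, CHO–H eclipsed, H–Cl eclipsed; 3.8 + 5.9 + 6.4 = 16.1 kJ/mol.
Cl at 300° (staggered): no non-H gauche contacts → 0.0 kJ/mol.
Max at 120° (16.5 kJ/mol), min at 300° (0.0 kJ/mol); barrier = 16.5 kJ/mol.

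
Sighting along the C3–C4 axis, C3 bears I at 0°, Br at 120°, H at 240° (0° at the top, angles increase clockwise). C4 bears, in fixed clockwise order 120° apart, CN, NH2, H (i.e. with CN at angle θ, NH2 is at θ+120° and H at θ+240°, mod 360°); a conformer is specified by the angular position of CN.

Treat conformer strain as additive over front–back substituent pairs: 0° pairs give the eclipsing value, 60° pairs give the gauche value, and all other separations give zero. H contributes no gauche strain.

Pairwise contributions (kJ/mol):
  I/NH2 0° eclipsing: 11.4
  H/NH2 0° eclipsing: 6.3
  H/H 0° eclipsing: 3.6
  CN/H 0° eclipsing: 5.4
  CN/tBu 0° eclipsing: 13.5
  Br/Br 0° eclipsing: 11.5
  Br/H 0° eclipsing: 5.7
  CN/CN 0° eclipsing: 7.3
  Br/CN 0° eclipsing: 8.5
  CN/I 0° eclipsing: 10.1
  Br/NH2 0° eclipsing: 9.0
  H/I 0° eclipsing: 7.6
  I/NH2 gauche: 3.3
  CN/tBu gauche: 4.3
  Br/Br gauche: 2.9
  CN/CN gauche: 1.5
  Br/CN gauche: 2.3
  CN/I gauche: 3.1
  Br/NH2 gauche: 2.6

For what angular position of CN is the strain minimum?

CN at 0° (eclipsed): I(0°)/CN(0°) eclipsed 10.1; Br(120°)/NH2(120°) eclipsed 9.0; H(240°)/H(240°) eclipsed 3.6 → 22.7 kJ/mol.
CN at 60° (staggered): I(0°)/CN(60°) gauche 3.1; Br(120°)/CN(60°) gauche 2.3; Br(120°)/NH2(180°) gauche 2.6 → 8.0 kJ/mol.
CN at 120° (eclipsed): I(0°)/H(0°) eclipsed 7.6; Br(120°)/CN(120°) eclipsed 8.5; H(240°)/NH2(240°) eclipsed 6.3 → 22.4 kJ/mol.
CN at 180° (staggered): I(0°)/NH2(300°) gauche 3.3; Br(120°)/CN(180°) gauche 2.3 → 5.6 kJ/mol.
CN at 240° (eclipsed): I(0°)/NH2(0°) eclipsed 11.4; Br(120°)/H(120°) eclipsed 5.7; H(240°)/CN(240°) eclipsed 5.4 → 22.5 kJ/mol.
CN at 300° (staggered): I(0°)/CN(300°) gauche 3.1; I(0°)/NH2(60°) gauche 3.3; Br(120°)/NH2(60°) gauche 2.6 → 9.0 kJ/mol.
The minimum (5.6 kJ/mol) occurs with CN at 180°.

180°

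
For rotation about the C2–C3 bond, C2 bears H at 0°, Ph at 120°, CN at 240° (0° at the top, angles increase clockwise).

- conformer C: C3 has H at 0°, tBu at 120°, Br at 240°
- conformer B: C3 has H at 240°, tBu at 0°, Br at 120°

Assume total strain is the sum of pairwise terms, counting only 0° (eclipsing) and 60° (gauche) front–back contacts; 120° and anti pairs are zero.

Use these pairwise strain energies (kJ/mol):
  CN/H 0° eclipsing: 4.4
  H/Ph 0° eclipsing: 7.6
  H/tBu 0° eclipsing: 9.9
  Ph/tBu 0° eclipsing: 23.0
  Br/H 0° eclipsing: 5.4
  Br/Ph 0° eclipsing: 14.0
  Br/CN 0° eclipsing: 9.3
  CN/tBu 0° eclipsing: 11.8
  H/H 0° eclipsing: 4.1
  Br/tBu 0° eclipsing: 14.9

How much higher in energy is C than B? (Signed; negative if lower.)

+8.1 kJ/mol

C (eclipsed): H(0°)/H(0°) eclipsed 4.1; Ph(120°)/tBu(120°) eclipsed 23.0; CN(240°)/Br(240°) eclipsed 9.3 → 36.4 kJ/mol.
B (eclipsed): H(0°)/tBu(0°) eclipsed 9.9; Ph(120°)/Br(120°) eclipsed 14.0; CN(240°)/H(240°) eclipsed 4.4 → 28.3 kJ/mol.
E(C) − E(B) = 36.4 − 28.3 = +8.1 kJ/mol.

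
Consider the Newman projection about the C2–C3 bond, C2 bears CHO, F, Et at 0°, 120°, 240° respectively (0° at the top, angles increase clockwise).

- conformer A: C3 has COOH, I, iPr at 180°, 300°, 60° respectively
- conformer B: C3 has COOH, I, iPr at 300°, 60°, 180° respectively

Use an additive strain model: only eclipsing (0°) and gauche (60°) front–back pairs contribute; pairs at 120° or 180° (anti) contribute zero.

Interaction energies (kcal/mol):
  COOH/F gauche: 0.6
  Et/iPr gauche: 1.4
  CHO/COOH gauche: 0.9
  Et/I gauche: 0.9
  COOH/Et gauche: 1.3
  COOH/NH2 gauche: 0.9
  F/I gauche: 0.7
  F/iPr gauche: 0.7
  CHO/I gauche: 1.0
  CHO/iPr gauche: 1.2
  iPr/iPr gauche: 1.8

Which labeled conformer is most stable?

A (staggered): CHO(0°)/I(300°) gauche 1.0; CHO(0°)/iPr(60°) gauche 1.2; F(120°)/COOH(180°) gauche 0.6; F(120°)/iPr(60°) gauche 0.7; Et(240°)/COOH(180°) gauche 1.3; Et(240°)/I(300°) gauche 0.9 → 5.7 kcal/mol.
B (staggered): CHO(0°)/COOH(300°) gauche 0.9; CHO(0°)/I(60°) gauche 1.0; F(120°)/I(60°) gauche 0.7; F(120°)/iPr(180°) gauche 0.7; Et(240°)/COOH(300°) gauche 1.3; Et(240°)/iPr(180°) gauche 1.4 → 6.0 kcal/mol.
A has the lowest total (5.7 kcal/mol).

A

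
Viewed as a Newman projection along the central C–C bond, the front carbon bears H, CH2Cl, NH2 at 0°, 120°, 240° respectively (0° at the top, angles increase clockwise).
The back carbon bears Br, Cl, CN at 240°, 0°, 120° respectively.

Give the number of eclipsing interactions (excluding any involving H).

2

Non-H eclipsing pairs: CH2Cl(120°)/CN(120°); NH2(240°)/Br(240°) — 2 interactions.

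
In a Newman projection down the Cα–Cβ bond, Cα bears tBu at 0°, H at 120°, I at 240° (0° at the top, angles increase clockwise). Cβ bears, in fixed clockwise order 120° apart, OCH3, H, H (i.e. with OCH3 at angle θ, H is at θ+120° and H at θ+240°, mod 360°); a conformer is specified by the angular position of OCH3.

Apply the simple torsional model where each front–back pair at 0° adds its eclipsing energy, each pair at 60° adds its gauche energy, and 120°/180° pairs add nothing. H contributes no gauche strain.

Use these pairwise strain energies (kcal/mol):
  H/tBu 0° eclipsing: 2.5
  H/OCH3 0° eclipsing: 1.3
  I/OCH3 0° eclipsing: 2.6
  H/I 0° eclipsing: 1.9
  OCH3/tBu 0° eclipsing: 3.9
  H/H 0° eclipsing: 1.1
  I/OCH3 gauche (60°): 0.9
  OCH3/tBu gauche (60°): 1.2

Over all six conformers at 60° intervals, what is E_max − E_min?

OCH3 at 0° (eclipsed): tBu(0°)/OCH3(0°) eclipsed 3.9; H(120°)/H(120°) eclipsed 1.1; I(240°)/H(240°) eclipsed 1.9 → 6.9 kcal/mol.
OCH3 at 60° (staggered): tBu(0°)/OCH3(60°) gauche 1.2 → 1.2 kcal/mol.
OCH3 at 120° (eclipsed): tBu(0°)/H(0°) eclipsed 2.5; H(120°)/OCH3(120°) eclipsed 1.3; I(240°)/H(240°) eclipsed 1.9 → 5.7 kcal/mol.
OCH3 at 180° (staggered): I(240°)/OCH3(180°) gauche 0.9 → 0.9 kcal/mol.
OCH3 at 240° (eclipsed): tBu(0°)/H(0°) eclipsed 2.5; H(120°)/H(120°) eclipsed 1.1; I(240°)/OCH3(240°) eclipsed 2.6 → 6.2 kcal/mol.
OCH3 at 300° (staggered): tBu(0°)/OCH3(300°) gauche 1.2; I(240°)/OCH3(300°) gauche 0.9 → 2.1 kcal/mol.
Max at 0° (6.9 kcal/mol), min at 180° (0.9 kcal/mol); barrier = 6.0 kcal/mol.

6.0 kcal/mol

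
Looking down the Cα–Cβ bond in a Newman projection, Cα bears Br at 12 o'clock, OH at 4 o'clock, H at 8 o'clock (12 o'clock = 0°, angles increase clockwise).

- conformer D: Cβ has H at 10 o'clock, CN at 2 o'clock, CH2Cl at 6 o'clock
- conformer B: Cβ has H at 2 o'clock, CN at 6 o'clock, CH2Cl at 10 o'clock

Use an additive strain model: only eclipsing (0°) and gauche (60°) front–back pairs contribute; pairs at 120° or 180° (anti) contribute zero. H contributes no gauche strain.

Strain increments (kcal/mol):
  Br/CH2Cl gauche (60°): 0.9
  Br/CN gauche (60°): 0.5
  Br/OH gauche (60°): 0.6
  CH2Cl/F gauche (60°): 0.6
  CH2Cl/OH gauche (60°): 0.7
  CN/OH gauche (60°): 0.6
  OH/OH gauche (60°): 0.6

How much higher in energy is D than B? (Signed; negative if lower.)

+0.3 kcal/mol

D (staggered): Br(0°)/CN(60°) gauche 0.5; OH(120°)/CN(60°) gauche 0.6; OH(120°)/CH2Cl(180°) gauche 0.7 → 1.8 kcal/mol.
B (staggered): Br(0°)/CH2Cl(300°) gauche 0.9; OH(120°)/CN(180°) gauche 0.6 → 1.5 kcal/mol.
E(D) − E(B) = 1.8 − 1.5 = +0.3 kcal/mol.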